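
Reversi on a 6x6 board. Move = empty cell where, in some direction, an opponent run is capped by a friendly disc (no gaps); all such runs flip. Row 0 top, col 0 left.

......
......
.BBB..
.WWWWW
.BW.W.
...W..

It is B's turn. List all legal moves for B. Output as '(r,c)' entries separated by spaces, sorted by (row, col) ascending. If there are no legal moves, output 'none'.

Answer: (4,0) (4,3) (4,5) (5,2) (5,5)

Derivation:
(2,0): no bracket -> illegal
(2,4): no bracket -> illegal
(2,5): no bracket -> illegal
(3,0): no bracket -> illegal
(4,0): flips 1 -> legal
(4,3): flips 3 -> legal
(4,5): flips 1 -> legal
(5,1): no bracket -> illegal
(5,2): flips 2 -> legal
(5,4): no bracket -> illegal
(5,5): flips 2 -> legal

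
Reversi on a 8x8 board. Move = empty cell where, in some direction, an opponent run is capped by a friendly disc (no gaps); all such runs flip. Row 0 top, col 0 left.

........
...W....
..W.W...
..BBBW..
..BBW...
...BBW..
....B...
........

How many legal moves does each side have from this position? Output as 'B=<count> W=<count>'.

-- B to move --
(0,2): no bracket -> illegal
(0,3): no bracket -> illegal
(0,4): no bracket -> illegal
(1,1): flips 1 -> legal
(1,2): flips 1 -> legal
(1,4): flips 1 -> legal
(1,5): flips 1 -> legal
(2,1): no bracket -> illegal
(2,3): no bracket -> illegal
(2,5): no bracket -> illegal
(2,6): flips 2 -> legal
(3,1): no bracket -> illegal
(3,6): flips 1 -> legal
(4,5): flips 1 -> legal
(4,6): flips 1 -> legal
(5,6): flips 1 -> legal
(6,5): no bracket -> illegal
(6,6): flips 2 -> legal
B mobility = 10
-- W to move --
(2,1): no bracket -> illegal
(2,3): no bracket -> illegal
(2,5): no bracket -> illegal
(3,1): flips 3 -> legal
(4,1): flips 2 -> legal
(4,5): no bracket -> illegal
(5,1): flips 2 -> legal
(5,2): flips 4 -> legal
(6,2): flips 1 -> legal
(6,3): no bracket -> illegal
(6,5): no bracket -> illegal
(7,3): flips 1 -> legal
(7,4): flips 2 -> legal
(7,5): no bracket -> illegal
W mobility = 7

Answer: B=10 W=7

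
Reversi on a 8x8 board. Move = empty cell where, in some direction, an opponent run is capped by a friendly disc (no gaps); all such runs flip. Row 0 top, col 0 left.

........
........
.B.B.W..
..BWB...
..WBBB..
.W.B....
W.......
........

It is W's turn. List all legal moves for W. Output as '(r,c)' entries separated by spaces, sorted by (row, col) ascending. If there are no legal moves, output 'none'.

(1,0): no bracket -> illegal
(1,1): no bracket -> illegal
(1,2): no bracket -> illegal
(1,3): flips 1 -> legal
(1,4): no bracket -> illegal
(2,0): no bracket -> illegal
(2,2): flips 1 -> legal
(2,4): no bracket -> illegal
(3,0): no bracket -> illegal
(3,1): flips 1 -> legal
(3,5): flips 1 -> legal
(3,6): no bracket -> illegal
(4,1): no bracket -> illegal
(4,6): flips 3 -> legal
(5,2): flips 2 -> legal
(5,4): no bracket -> illegal
(5,5): flips 1 -> legal
(5,6): no bracket -> illegal
(6,2): no bracket -> illegal
(6,3): flips 2 -> legal
(6,4): flips 1 -> legal

Answer: (1,3) (2,2) (3,1) (3,5) (4,6) (5,2) (5,5) (6,3) (6,4)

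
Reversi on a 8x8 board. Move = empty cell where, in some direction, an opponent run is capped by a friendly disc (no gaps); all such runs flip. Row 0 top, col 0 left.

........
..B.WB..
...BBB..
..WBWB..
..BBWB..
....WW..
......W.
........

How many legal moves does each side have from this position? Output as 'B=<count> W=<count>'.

Answer: B=13 W=10

Derivation:
-- B to move --
(0,3): flips 1 -> legal
(0,4): flips 1 -> legal
(0,5): flips 1 -> legal
(1,3): flips 1 -> legal
(2,1): flips 1 -> legal
(2,2): flips 1 -> legal
(3,1): flips 1 -> legal
(4,1): flips 1 -> legal
(4,6): no bracket -> illegal
(5,3): flips 1 -> legal
(5,6): no bracket -> illegal
(5,7): no bracket -> illegal
(6,3): flips 1 -> legal
(6,4): flips 3 -> legal
(6,5): flips 2 -> legal
(6,7): no bracket -> illegal
(7,5): no bracket -> illegal
(7,6): no bracket -> illegal
(7,7): flips 3 -> legal
B mobility = 13
-- W to move --
(0,1): flips 2 -> legal
(0,2): no bracket -> illegal
(0,3): no bracket -> illegal
(0,4): no bracket -> illegal
(0,5): flips 4 -> legal
(0,6): no bracket -> illegal
(1,1): no bracket -> illegal
(1,3): no bracket -> illegal
(1,6): flips 2 -> legal
(2,1): no bracket -> illegal
(2,2): flips 1 -> legal
(2,6): flips 1 -> legal
(3,1): no bracket -> illegal
(3,6): flips 3 -> legal
(4,1): flips 2 -> legal
(4,6): flips 1 -> legal
(5,1): no bracket -> illegal
(5,2): flips 2 -> legal
(5,3): no bracket -> illegal
(5,6): flips 1 -> legal
W mobility = 10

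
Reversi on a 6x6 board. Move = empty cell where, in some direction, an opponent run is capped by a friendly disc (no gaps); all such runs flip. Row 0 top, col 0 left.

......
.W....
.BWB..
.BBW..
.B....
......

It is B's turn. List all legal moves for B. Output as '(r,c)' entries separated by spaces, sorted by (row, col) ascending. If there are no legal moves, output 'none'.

(0,0): no bracket -> illegal
(0,1): flips 1 -> legal
(0,2): no bracket -> illegal
(1,0): no bracket -> illegal
(1,2): flips 1 -> legal
(1,3): flips 1 -> legal
(2,0): no bracket -> illegal
(2,4): no bracket -> illegal
(3,4): flips 1 -> legal
(4,2): no bracket -> illegal
(4,3): flips 1 -> legal
(4,4): no bracket -> illegal

Answer: (0,1) (1,2) (1,3) (3,4) (4,3)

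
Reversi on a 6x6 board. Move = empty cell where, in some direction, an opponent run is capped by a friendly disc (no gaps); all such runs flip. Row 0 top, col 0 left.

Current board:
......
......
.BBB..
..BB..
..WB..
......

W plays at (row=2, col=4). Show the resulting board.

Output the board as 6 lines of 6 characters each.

Place W at (2,4); scan 8 dirs for brackets.
Dir NW: first cell '.' (not opp) -> no flip
Dir N: first cell '.' (not opp) -> no flip
Dir NE: first cell '.' (not opp) -> no flip
Dir W: opp run (2,3) (2,2) (2,1), next='.' -> no flip
Dir E: first cell '.' (not opp) -> no flip
Dir SW: opp run (3,3) capped by W -> flip
Dir S: first cell '.' (not opp) -> no flip
Dir SE: first cell '.' (not opp) -> no flip
All flips: (3,3)

Answer: ......
......
.BBBW.
..BW..
..WB..
......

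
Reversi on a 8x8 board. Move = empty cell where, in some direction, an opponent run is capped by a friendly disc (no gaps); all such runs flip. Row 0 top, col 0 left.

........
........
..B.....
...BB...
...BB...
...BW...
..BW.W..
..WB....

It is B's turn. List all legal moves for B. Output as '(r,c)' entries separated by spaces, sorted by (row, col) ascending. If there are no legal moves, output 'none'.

(4,5): no bracket -> illegal
(5,2): no bracket -> illegal
(5,5): flips 1 -> legal
(5,6): no bracket -> illegal
(6,1): no bracket -> illegal
(6,4): flips 2 -> legal
(6,6): no bracket -> illegal
(7,1): flips 1 -> legal
(7,4): no bracket -> illegal
(7,5): no bracket -> illegal
(7,6): flips 2 -> legal

Answer: (5,5) (6,4) (7,1) (7,6)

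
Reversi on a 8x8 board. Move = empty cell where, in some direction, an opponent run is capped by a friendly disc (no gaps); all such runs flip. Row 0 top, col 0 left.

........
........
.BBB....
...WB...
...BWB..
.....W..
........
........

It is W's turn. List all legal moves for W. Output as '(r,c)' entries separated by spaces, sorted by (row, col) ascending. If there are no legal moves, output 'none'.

Answer: (1,1) (1,3) (2,4) (3,5) (4,2) (4,6) (5,3)

Derivation:
(1,0): no bracket -> illegal
(1,1): flips 1 -> legal
(1,2): no bracket -> illegal
(1,3): flips 1 -> legal
(1,4): no bracket -> illegal
(2,0): no bracket -> illegal
(2,4): flips 1 -> legal
(2,5): no bracket -> illegal
(3,0): no bracket -> illegal
(3,1): no bracket -> illegal
(3,2): no bracket -> illegal
(3,5): flips 2 -> legal
(3,6): no bracket -> illegal
(4,2): flips 1 -> legal
(4,6): flips 1 -> legal
(5,2): no bracket -> illegal
(5,3): flips 1 -> legal
(5,4): no bracket -> illegal
(5,6): no bracket -> illegal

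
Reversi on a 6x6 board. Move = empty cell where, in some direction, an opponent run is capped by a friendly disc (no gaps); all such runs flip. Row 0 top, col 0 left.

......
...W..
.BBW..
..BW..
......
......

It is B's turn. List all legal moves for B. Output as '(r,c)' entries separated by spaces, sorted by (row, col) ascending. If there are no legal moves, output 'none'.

(0,2): no bracket -> illegal
(0,3): no bracket -> illegal
(0,4): flips 1 -> legal
(1,2): no bracket -> illegal
(1,4): flips 1 -> legal
(2,4): flips 1 -> legal
(3,4): flips 1 -> legal
(4,2): no bracket -> illegal
(4,3): no bracket -> illegal
(4,4): flips 1 -> legal

Answer: (0,4) (1,4) (2,4) (3,4) (4,4)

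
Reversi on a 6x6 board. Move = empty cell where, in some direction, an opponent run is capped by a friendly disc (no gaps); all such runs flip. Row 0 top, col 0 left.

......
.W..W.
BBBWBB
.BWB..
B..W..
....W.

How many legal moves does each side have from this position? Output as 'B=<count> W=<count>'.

-- B to move --
(0,0): flips 1 -> legal
(0,1): flips 1 -> legal
(0,2): flips 1 -> legal
(0,3): flips 1 -> legal
(0,4): flips 1 -> legal
(0,5): no bracket -> illegal
(1,0): no bracket -> illegal
(1,2): no bracket -> illegal
(1,3): flips 1 -> legal
(1,5): no bracket -> illegal
(3,4): no bracket -> illegal
(4,1): no bracket -> illegal
(4,2): flips 1 -> legal
(4,4): no bracket -> illegal
(4,5): no bracket -> illegal
(5,2): no bracket -> illegal
(5,3): flips 1 -> legal
(5,5): no bracket -> illegal
B mobility = 8
-- W to move --
(1,0): flips 1 -> legal
(1,2): flips 1 -> legal
(1,3): no bracket -> illegal
(1,5): no bracket -> illegal
(3,0): flips 1 -> legal
(3,4): flips 2 -> legal
(3,5): no bracket -> illegal
(4,1): flips 2 -> legal
(4,2): no bracket -> illegal
(4,4): flips 2 -> legal
(5,0): no bracket -> illegal
(5,1): no bracket -> illegal
W mobility = 6

Answer: B=8 W=6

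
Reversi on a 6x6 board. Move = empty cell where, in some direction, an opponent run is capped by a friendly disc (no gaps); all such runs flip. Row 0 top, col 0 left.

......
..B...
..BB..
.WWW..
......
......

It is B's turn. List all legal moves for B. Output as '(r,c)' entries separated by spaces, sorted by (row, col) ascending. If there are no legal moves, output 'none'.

(2,0): no bracket -> illegal
(2,1): no bracket -> illegal
(2,4): no bracket -> illegal
(3,0): no bracket -> illegal
(3,4): no bracket -> illegal
(4,0): flips 1 -> legal
(4,1): flips 1 -> legal
(4,2): flips 1 -> legal
(4,3): flips 1 -> legal
(4,4): flips 1 -> legal

Answer: (4,0) (4,1) (4,2) (4,3) (4,4)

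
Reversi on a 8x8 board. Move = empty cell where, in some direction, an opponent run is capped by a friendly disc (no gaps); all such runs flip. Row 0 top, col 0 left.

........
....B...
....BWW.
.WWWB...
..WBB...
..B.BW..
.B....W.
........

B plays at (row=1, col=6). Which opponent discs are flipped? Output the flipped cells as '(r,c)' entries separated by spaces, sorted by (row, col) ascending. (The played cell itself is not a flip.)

Dir NW: first cell '.' (not opp) -> no flip
Dir N: first cell '.' (not opp) -> no flip
Dir NE: first cell '.' (not opp) -> no flip
Dir W: first cell '.' (not opp) -> no flip
Dir E: first cell '.' (not opp) -> no flip
Dir SW: opp run (2,5) capped by B -> flip
Dir S: opp run (2,6), next='.' -> no flip
Dir SE: first cell '.' (not opp) -> no flip

Answer: (2,5)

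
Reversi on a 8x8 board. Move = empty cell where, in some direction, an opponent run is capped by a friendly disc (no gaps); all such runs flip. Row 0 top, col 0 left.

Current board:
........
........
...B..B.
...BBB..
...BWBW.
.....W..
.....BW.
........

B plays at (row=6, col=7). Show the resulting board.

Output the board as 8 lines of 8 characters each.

Answer: ........
........
...B..B.
...BBB..
...BWBW.
.....W..
.....BBB
........

Derivation:
Place B at (6,7); scan 8 dirs for brackets.
Dir NW: first cell '.' (not opp) -> no flip
Dir N: first cell '.' (not opp) -> no flip
Dir NE: edge -> no flip
Dir W: opp run (6,6) capped by B -> flip
Dir E: edge -> no flip
Dir SW: first cell '.' (not opp) -> no flip
Dir S: first cell '.' (not opp) -> no flip
Dir SE: edge -> no flip
All flips: (6,6)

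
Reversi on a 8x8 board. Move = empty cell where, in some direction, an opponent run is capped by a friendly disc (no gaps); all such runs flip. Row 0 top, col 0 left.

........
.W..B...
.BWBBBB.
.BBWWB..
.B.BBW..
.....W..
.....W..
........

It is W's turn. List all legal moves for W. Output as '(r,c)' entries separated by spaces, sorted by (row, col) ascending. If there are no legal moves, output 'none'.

Answer: (0,4) (1,2) (1,3) (1,5) (1,6) (2,0) (2,7) (3,0) (3,6) (4,0) (4,2) (5,1) (5,2) (5,3) (5,4)

Derivation:
(0,3): no bracket -> illegal
(0,4): flips 2 -> legal
(0,5): no bracket -> illegal
(1,0): no bracket -> illegal
(1,2): flips 1 -> legal
(1,3): flips 1 -> legal
(1,5): flips 3 -> legal
(1,6): flips 1 -> legal
(1,7): no bracket -> illegal
(2,0): flips 1 -> legal
(2,7): flips 4 -> legal
(3,0): flips 2 -> legal
(3,6): flips 1 -> legal
(3,7): no bracket -> illegal
(4,0): flips 1 -> legal
(4,2): flips 3 -> legal
(4,6): no bracket -> illegal
(5,0): no bracket -> illegal
(5,1): flips 3 -> legal
(5,2): flips 1 -> legal
(5,3): flips 1 -> legal
(5,4): flips 1 -> legal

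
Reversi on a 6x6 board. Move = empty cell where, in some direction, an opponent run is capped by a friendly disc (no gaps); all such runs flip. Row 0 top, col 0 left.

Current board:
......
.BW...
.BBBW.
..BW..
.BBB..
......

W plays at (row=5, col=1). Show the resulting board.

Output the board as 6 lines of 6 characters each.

Place W at (5,1); scan 8 dirs for brackets.
Dir NW: first cell '.' (not opp) -> no flip
Dir N: opp run (4,1), next='.' -> no flip
Dir NE: opp run (4,2) capped by W -> flip
Dir W: first cell '.' (not opp) -> no flip
Dir E: first cell '.' (not opp) -> no flip
Dir SW: edge -> no flip
Dir S: edge -> no flip
Dir SE: edge -> no flip
All flips: (4,2)

Answer: ......
.BW...
.BBBW.
..BW..
.BWB..
.W....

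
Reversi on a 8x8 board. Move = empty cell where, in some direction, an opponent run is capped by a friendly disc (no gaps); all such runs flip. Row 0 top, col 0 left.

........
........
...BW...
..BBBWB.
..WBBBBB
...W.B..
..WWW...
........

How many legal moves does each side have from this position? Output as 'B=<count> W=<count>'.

-- B to move --
(1,3): flips 2 -> legal
(1,4): flips 1 -> legal
(1,5): flips 1 -> legal
(2,5): flips 2 -> legal
(2,6): flips 1 -> legal
(3,1): no bracket -> illegal
(4,1): flips 1 -> legal
(5,1): flips 1 -> legal
(5,2): flips 1 -> legal
(5,4): no bracket -> illegal
(6,1): no bracket -> illegal
(6,5): no bracket -> illegal
(7,1): flips 2 -> legal
(7,2): no bracket -> illegal
(7,3): flips 3 -> legal
(7,4): no bracket -> illegal
(7,5): no bracket -> illegal
B mobility = 10
-- W to move --
(1,2): no bracket -> illegal
(1,3): flips 3 -> legal
(1,4): no bracket -> illegal
(2,1): no bracket -> illegal
(2,2): flips 2 -> legal
(2,5): no bracket -> illegal
(2,6): no bracket -> illegal
(2,7): no bracket -> illegal
(3,1): flips 3 -> legal
(3,7): flips 3 -> legal
(4,1): no bracket -> illegal
(5,2): no bracket -> illegal
(5,4): flips 2 -> legal
(5,6): no bracket -> illegal
(5,7): flips 1 -> legal
(6,5): flips 2 -> legal
(6,6): no bracket -> illegal
W mobility = 7

Answer: B=10 W=7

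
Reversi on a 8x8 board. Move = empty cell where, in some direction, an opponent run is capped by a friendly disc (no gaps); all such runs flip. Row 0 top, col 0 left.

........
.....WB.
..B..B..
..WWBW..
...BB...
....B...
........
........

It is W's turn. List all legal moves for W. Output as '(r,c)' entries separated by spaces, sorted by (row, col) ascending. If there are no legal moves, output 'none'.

(0,5): no bracket -> illegal
(0,6): no bracket -> illegal
(0,7): no bracket -> illegal
(1,1): flips 1 -> legal
(1,2): flips 1 -> legal
(1,3): no bracket -> illegal
(1,4): no bracket -> illegal
(1,7): flips 1 -> legal
(2,1): no bracket -> illegal
(2,3): no bracket -> illegal
(2,4): no bracket -> illegal
(2,6): no bracket -> illegal
(2,7): no bracket -> illegal
(3,1): no bracket -> illegal
(3,6): no bracket -> illegal
(4,2): no bracket -> illegal
(4,5): no bracket -> illegal
(5,2): no bracket -> illegal
(5,3): flips 2 -> legal
(5,5): flips 1 -> legal
(6,3): no bracket -> illegal
(6,4): no bracket -> illegal
(6,5): flips 2 -> legal

Answer: (1,1) (1,2) (1,7) (5,3) (5,5) (6,5)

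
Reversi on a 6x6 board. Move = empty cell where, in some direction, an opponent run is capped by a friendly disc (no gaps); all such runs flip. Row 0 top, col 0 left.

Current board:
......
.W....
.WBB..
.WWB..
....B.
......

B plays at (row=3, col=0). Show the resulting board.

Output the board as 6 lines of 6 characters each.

Place B at (3,0); scan 8 dirs for brackets.
Dir NW: edge -> no flip
Dir N: first cell '.' (not opp) -> no flip
Dir NE: opp run (2,1), next='.' -> no flip
Dir W: edge -> no flip
Dir E: opp run (3,1) (3,2) capped by B -> flip
Dir SW: edge -> no flip
Dir S: first cell '.' (not opp) -> no flip
Dir SE: first cell '.' (not opp) -> no flip
All flips: (3,1) (3,2)

Answer: ......
.W....
.WBB..
BBBB..
....B.
......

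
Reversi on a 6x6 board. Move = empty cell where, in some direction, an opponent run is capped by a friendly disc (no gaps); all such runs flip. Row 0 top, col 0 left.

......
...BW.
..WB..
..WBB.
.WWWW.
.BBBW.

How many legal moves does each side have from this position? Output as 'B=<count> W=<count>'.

Answer: B=10 W=7

Derivation:
-- B to move --
(0,3): no bracket -> illegal
(0,4): no bracket -> illegal
(0,5): flips 1 -> legal
(1,1): flips 1 -> legal
(1,2): flips 3 -> legal
(1,5): flips 1 -> legal
(2,1): flips 1 -> legal
(2,4): no bracket -> illegal
(2,5): no bracket -> illegal
(3,0): flips 1 -> legal
(3,1): flips 4 -> legal
(3,5): flips 1 -> legal
(4,0): no bracket -> illegal
(4,5): no bracket -> illegal
(5,0): flips 2 -> legal
(5,5): flips 2 -> legal
B mobility = 10
-- W to move --
(0,2): no bracket -> illegal
(0,3): flips 3 -> legal
(0,4): flips 1 -> legal
(1,2): flips 1 -> legal
(2,4): flips 3 -> legal
(2,5): flips 1 -> legal
(3,5): flips 2 -> legal
(4,0): no bracket -> illegal
(4,5): no bracket -> illegal
(5,0): flips 3 -> legal
W mobility = 7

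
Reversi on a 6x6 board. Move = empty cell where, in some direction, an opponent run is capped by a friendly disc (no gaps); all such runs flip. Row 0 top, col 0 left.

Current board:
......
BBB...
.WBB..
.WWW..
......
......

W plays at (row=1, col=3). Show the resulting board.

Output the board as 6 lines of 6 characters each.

Place W at (1,3); scan 8 dirs for brackets.
Dir NW: first cell '.' (not opp) -> no flip
Dir N: first cell '.' (not opp) -> no flip
Dir NE: first cell '.' (not opp) -> no flip
Dir W: opp run (1,2) (1,1) (1,0), next=edge -> no flip
Dir E: first cell '.' (not opp) -> no flip
Dir SW: opp run (2,2) capped by W -> flip
Dir S: opp run (2,3) capped by W -> flip
Dir SE: first cell '.' (not opp) -> no flip
All flips: (2,2) (2,3)

Answer: ......
BBBW..
.WWW..
.WWW..
......
......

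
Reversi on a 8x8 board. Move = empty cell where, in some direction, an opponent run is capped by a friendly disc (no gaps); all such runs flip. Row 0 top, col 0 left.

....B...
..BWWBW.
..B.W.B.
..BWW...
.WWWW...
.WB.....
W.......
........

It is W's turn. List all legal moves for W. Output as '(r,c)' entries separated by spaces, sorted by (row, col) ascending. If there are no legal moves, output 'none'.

(0,1): no bracket -> illegal
(0,2): flips 3 -> legal
(0,3): no bracket -> illegal
(0,5): no bracket -> illegal
(0,6): flips 1 -> legal
(1,1): flips 2 -> legal
(1,7): no bracket -> illegal
(2,1): flips 1 -> legal
(2,3): flips 1 -> legal
(2,5): no bracket -> illegal
(2,7): no bracket -> illegal
(3,1): flips 2 -> legal
(3,5): no bracket -> illegal
(3,6): flips 1 -> legal
(3,7): no bracket -> illegal
(5,3): flips 1 -> legal
(6,1): flips 1 -> legal
(6,2): flips 1 -> legal
(6,3): flips 1 -> legal

Answer: (0,2) (0,6) (1,1) (2,1) (2,3) (3,1) (3,6) (5,3) (6,1) (6,2) (6,3)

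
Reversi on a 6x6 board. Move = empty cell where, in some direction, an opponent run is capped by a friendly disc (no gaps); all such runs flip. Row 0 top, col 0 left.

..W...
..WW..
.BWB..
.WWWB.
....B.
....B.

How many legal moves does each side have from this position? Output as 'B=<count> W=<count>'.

Answer: B=6 W=9

Derivation:
-- B to move --
(0,1): flips 1 -> legal
(0,3): flips 2 -> legal
(0,4): no bracket -> illegal
(1,1): flips 2 -> legal
(1,4): no bracket -> illegal
(2,0): no bracket -> illegal
(2,4): no bracket -> illegal
(3,0): flips 3 -> legal
(4,0): no bracket -> illegal
(4,1): flips 2 -> legal
(4,2): no bracket -> illegal
(4,3): flips 2 -> legal
B mobility = 6
-- W to move --
(1,0): flips 1 -> legal
(1,1): flips 1 -> legal
(1,4): flips 1 -> legal
(2,0): flips 1 -> legal
(2,4): flips 1 -> legal
(2,5): no bracket -> illegal
(3,0): flips 1 -> legal
(3,5): flips 1 -> legal
(4,3): no bracket -> illegal
(4,5): flips 2 -> legal
(5,3): no bracket -> illegal
(5,5): flips 1 -> legal
W mobility = 9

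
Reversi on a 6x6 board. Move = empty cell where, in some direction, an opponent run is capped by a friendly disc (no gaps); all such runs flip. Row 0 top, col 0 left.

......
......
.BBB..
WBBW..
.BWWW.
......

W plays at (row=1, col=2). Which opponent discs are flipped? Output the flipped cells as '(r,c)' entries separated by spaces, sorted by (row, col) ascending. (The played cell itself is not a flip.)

Answer: (2,1) (2,2) (3,2)

Derivation:
Dir NW: first cell '.' (not opp) -> no flip
Dir N: first cell '.' (not opp) -> no flip
Dir NE: first cell '.' (not opp) -> no flip
Dir W: first cell '.' (not opp) -> no flip
Dir E: first cell '.' (not opp) -> no flip
Dir SW: opp run (2,1) capped by W -> flip
Dir S: opp run (2,2) (3,2) capped by W -> flip
Dir SE: opp run (2,3), next='.' -> no flip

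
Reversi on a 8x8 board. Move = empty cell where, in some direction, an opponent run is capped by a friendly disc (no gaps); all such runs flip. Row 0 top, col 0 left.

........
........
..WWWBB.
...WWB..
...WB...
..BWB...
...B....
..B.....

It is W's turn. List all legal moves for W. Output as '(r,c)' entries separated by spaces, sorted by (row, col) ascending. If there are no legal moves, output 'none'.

(1,4): no bracket -> illegal
(1,5): no bracket -> illegal
(1,6): flips 1 -> legal
(1,7): flips 3 -> legal
(2,7): flips 2 -> legal
(3,6): flips 1 -> legal
(3,7): no bracket -> illegal
(4,1): no bracket -> illegal
(4,2): no bracket -> illegal
(4,5): flips 1 -> legal
(4,6): flips 1 -> legal
(5,1): flips 1 -> legal
(5,5): flips 2 -> legal
(6,1): flips 1 -> legal
(6,2): no bracket -> illegal
(6,4): flips 2 -> legal
(6,5): flips 1 -> legal
(7,1): no bracket -> illegal
(7,3): flips 1 -> legal
(7,4): no bracket -> illegal

Answer: (1,6) (1,7) (2,7) (3,6) (4,5) (4,6) (5,1) (5,5) (6,1) (6,4) (6,5) (7,3)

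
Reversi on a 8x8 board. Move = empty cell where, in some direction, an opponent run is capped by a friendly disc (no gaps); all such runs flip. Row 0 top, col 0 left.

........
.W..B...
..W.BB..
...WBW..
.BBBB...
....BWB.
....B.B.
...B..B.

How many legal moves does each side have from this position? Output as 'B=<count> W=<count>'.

-- B to move --
(0,0): flips 3 -> legal
(0,1): no bracket -> illegal
(0,2): no bracket -> illegal
(1,0): no bracket -> illegal
(1,2): no bracket -> illegal
(1,3): no bracket -> illegal
(2,0): no bracket -> illegal
(2,1): no bracket -> illegal
(2,3): flips 1 -> legal
(2,6): flips 1 -> legal
(3,1): no bracket -> illegal
(3,2): flips 1 -> legal
(3,6): flips 1 -> legal
(4,5): flips 1 -> legal
(4,6): flips 2 -> legal
(6,5): no bracket -> illegal
B mobility = 7
-- W to move --
(0,3): no bracket -> illegal
(0,4): no bracket -> illegal
(0,5): no bracket -> illegal
(1,3): flips 1 -> legal
(1,5): flips 2 -> legal
(1,6): no bracket -> illegal
(2,3): no bracket -> illegal
(2,6): no bracket -> illegal
(3,0): no bracket -> illegal
(3,1): no bracket -> illegal
(3,2): no bracket -> illegal
(3,6): no bracket -> illegal
(4,0): no bracket -> illegal
(4,5): no bracket -> illegal
(4,6): no bracket -> illegal
(4,7): no bracket -> illegal
(5,0): no bracket -> illegal
(5,1): flips 1 -> legal
(5,2): no bracket -> illegal
(5,3): flips 3 -> legal
(5,7): flips 1 -> legal
(6,2): no bracket -> illegal
(6,3): no bracket -> illegal
(6,5): no bracket -> illegal
(6,7): no bracket -> illegal
(7,2): no bracket -> illegal
(7,4): no bracket -> illegal
(7,5): no bracket -> illegal
(7,7): flips 1 -> legal
W mobility = 6

Answer: B=7 W=6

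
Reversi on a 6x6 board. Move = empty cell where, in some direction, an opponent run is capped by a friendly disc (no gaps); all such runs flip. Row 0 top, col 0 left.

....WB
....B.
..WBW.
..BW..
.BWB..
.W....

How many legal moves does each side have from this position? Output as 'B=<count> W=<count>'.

-- B to move --
(0,3): flips 1 -> legal
(1,1): no bracket -> illegal
(1,2): flips 1 -> legal
(1,3): no bracket -> illegal
(1,5): no bracket -> illegal
(2,1): flips 1 -> legal
(2,5): flips 1 -> legal
(3,1): no bracket -> illegal
(3,4): flips 2 -> legal
(3,5): no bracket -> illegal
(4,0): no bracket -> illegal
(4,4): no bracket -> illegal
(5,0): no bracket -> illegal
(5,2): flips 1 -> legal
(5,3): no bracket -> illegal
B mobility = 6
-- W to move --
(0,3): no bracket -> illegal
(1,2): no bracket -> illegal
(1,3): flips 1 -> legal
(1,5): no bracket -> illegal
(2,1): no bracket -> illegal
(2,5): no bracket -> illegal
(3,0): no bracket -> illegal
(3,1): flips 2 -> legal
(3,4): no bracket -> illegal
(4,0): flips 1 -> legal
(4,4): flips 1 -> legal
(5,0): no bracket -> illegal
(5,2): no bracket -> illegal
(5,3): flips 1 -> legal
(5,4): no bracket -> illegal
W mobility = 5

Answer: B=6 W=5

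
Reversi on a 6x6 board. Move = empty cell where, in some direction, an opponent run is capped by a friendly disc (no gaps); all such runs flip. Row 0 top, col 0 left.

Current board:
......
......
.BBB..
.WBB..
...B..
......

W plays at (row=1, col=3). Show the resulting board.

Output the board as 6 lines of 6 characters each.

Place W at (1,3); scan 8 dirs for brackets.
Dir NW: first cell '.' (not opp) -> no flip
Dir N: first cell '.' (not opp) -> no flip
Dir NE: first cell '.' (not opp) -> no flip
Dir W: first cell '.' (not opp) -> no flip
Dir E: first cell '.' (not opp) -> no flip
Dir SW: opp run (2,2) capped by W -> flip
Dir S: opp run (2,3) (3,3) (4,3), next='.' -> no flip
Dir SE: first cell '.' (not opp) -> no flip
All flips: (2,2)

Answer: ......
...W..
.BWB..
.WBB..
...B..
......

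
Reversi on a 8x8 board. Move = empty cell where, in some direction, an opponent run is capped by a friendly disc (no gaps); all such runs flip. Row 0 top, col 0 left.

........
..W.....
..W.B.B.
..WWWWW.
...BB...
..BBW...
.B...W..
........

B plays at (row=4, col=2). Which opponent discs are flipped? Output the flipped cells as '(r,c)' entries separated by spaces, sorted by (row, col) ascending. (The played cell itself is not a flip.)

Dir NW: first cell '.' (not opp) -> no flip
Dir N: opp run (3,2) (2,2) (1,2), next='.' -> no flip
Dir NE: opp run (3,3) capped by B -> flip
Dir W: first cell '.' (not opp) -> no flip
Dir E: first cell 'B' (not opp) -> no flip
Dir SW: first cell '.' (not opp) -> no flip
Dir S: first cell 'B' (not opp) -> no flip
Dir SE: first cell 'B' (not opp) -> no flip

Answer: (3,3)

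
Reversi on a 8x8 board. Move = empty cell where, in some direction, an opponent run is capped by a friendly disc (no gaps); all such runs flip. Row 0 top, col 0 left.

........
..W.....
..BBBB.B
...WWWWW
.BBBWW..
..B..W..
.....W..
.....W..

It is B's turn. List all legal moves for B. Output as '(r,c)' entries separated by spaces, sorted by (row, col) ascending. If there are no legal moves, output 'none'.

Answer: (0,1) (0,2) (4,6) (4,7) (5,4) (5,6) (6,6)

Derivation:
(0,1): flips 1 -> legal
(0,2): flips 1 -> legal
(0,3): no bracket -> illegal
(1,1): no bracket -> illegal
(1,3): no bracket -> illegal
(2,1): no bracket -> illegal
(2,6): no bracket -> illegal
(3,2): no bracket -> illegal
(4,6): flips 3 -> legal
(4,7): flips 2 -> legal
(5,3): no bracket -> illegal
(5,4): flips 4 -> legal
(5,6): flips 2 -> legal
(6,4): no bracket -> illegal
(6,6): flips 3 -> legal
(7,4): no bracket -> illegal
(7,6): no bracket -> illegal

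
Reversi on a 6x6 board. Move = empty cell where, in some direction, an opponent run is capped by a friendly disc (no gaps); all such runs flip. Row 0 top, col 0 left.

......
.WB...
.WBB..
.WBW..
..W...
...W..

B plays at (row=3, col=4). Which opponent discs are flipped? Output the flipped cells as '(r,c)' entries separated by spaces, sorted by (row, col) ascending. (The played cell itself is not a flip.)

Dir NW: first cell 'B' (not opp) -> no flip
Dir N: first cell '.' (not opp) -> no flip
Dir NE: first cell '.' (not opp) -> no flip
Dir W: opp run (3,3) capped by B -> flip
Dir E: first cell '.' (not opp) -> no flip
Dir SW: first cell '.' (not opp) -> no flip
Dir S: first cell '.' (not opp) -> no flip
Dir SE: first cell '.' (not opp) -> no flip

Answer: (3,3)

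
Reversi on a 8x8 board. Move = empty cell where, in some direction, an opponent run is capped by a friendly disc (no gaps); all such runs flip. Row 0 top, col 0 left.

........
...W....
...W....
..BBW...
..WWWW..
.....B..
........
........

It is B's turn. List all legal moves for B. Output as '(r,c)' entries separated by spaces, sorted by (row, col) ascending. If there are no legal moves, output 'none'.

Answer: (0,3) (1,4) (3,5) (5,1) (5,2) (5,3) (5,4)

Derivation:
(0,2): no bracket -> illegal
(0,3): flips 2 -> legal
(0,4): no bracket -> illegal
(1,2): no bracket -> illegal
(1,4): flips 1 -> legal
(2,2): no bracket -> illegal
(2,4): no bracket -> illegal
(2,5): no bracket -> illegal
(3,1): no bracket -> illegal
(3,5): flips 2 -> legal
(3,6): no bracket -> illegal
(4,1): no bracket -> illegal
(4,6): no bracket -> illegal
(5,1): flips 1 -> legal
(5,2): flips 1 -> legal
(5,3): flips 1 -> legal
(5,4): flips 1 -> legal
(5,6): no bracket -> illegal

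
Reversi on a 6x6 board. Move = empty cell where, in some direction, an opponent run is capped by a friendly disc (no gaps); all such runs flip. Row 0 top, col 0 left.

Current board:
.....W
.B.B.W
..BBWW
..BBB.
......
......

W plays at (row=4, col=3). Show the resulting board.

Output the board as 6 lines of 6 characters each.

Answer: .....W
.B.B.W
..BBWW
..BBW.
...W..
......

Derivation:
Place W at (4,3); scan 8 dirs for brackets.
Dir NW: opp run (3,2), next='.' -> no flip
Dir N: opp run (3,3) (2,3) (1,3), next='.' -> no flip
Dir NE: opp run (3,4) capped by W -> flip
Dir W: first cell '.' (not opp) -> no flip
Dir E: first cell '.' (not opp) -> no flip
Dir SW: first cell '.' (not opp) -> no flip
Dir S: first cell '.' (not opp) -> no flip
Dir SE: first cell '.' (not opp) -> no flip
All flips: (3,4)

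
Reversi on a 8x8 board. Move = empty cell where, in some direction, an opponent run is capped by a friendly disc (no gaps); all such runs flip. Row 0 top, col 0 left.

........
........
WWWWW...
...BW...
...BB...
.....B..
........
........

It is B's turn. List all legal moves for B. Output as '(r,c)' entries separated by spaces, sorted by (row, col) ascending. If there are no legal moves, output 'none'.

(1,0): no bracket -> illegal
(1,1): flips 1 -> legal
(1,2): no bracket -> illegal
(1,3): flips 1 -> legal
(1,4): flips 2 -> legal
(1,5): flips 1 -> legal
(2,5): flips 1 -> legal
(3,0): no bracket -> illegal
(3,1): no bracket -> illegal
(3,2): no bracket -> illegal
(3,5): flips 1 -> legal
(4,5): no bracket -> illegal

Answer: (1,1) (1,3) (1,4) (1,5) (2,5) (3,5)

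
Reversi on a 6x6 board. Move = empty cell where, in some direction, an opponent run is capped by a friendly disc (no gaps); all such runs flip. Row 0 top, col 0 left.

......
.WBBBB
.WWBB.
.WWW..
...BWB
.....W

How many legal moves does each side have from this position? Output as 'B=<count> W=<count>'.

Answer: B=6 W=9

Derivation:
-- B to move --
(0,0): no bracket -> illegal
(0,1): no bracket -> illegal
(0,2): no bracket -> illegal
(1,0): flips 3 -> legal
(2,0): flips 2 -> legal
(3,0): flips 1 -> legal
(3,4): no bracket -> illegal
(3,5): no bracket -> illegal
(4,0): flips 2 -> legal
(4,1): flips 1 -> legal
(4,2): flips 3 -> legal
(5,3): no bracket -> illegal
(5,4): no bracket -> illegal
B mobility = 6
-- W to move --
(0,1): no bracket -> illegal
(0,2): flips 1 -> legal
(0,3): flips 3 -> legal
(0,4): flips 1 -> legal
(0,5): flips 2 -> legal
(2,5): flips 2 -> legal
(3,4): no bracket -> illegal
(3,5): flips 1 -> legal
(4,2): flips 1 -> legal
(5,2): no bracket -> illegal
(5,3): flips 1 -> legal
(5,4): flips 1 -> legal
W mobility = 9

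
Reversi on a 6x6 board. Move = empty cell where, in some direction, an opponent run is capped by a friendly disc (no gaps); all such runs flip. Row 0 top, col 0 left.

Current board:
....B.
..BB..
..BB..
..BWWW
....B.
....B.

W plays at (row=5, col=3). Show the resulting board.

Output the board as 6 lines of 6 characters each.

Place W at (5,3); scan 8 dirs for brackets.
Dir NW: first cell '.' (not opp) -> no flip
Dir N: first cell '.' (not opp) -> no flip
Dir NE: opp run (4,4) capped by W -> flip
Dir W: first cell '.' (not opp) -> no flip
Dir E: opp run (5,4), next='.' -> no flip
Dir SW: edge -> no flip
Dir S: edge -> no flip
Dir SE: edge -> no flip
All flips: (4,4)

Answer: ....B.
..BB..
..BB..
..BWWW
....W.
...WB.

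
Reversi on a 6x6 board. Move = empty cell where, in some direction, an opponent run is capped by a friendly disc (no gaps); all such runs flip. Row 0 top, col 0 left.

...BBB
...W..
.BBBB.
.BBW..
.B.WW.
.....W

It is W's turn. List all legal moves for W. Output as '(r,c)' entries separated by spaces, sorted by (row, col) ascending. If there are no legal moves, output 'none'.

(0,2): no bracket -> illegal
(1,0): flips 2 -> legal
(1,1): flips 1 -> legal
(1,2): no bracket -> illegal
(1,4): no bracket -> illegal
(1,5): flips 1 -> legal
(2,0): no bracket -> illegal
(2,5): no bracket -> illegal
(3,0): flips 2 -> legal
(3,4): no bracket -> illegal
(3,5): flips 1 -> legal
(4,0): flips 2 -> legal
(4,2): no bracket -> illegal
(5,0): no bracket -> illegal
(5,1): no bracket -> illegal
(5,2): no bracket -> illegal

Answer: (1,0) (1,1) (1,5) (3,0) (3,5) (4,0)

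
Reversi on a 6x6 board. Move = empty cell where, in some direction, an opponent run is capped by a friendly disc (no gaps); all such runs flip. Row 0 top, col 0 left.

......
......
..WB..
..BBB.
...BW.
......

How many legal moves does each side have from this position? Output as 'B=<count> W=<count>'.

-- B to move --
(1,1): flips 1 -> legal
(1,2): flips 1 -> legal
(1,3): no bracket -> illegal
(2,1): flips 1 -> legal
(3,1): no bracket -> illegal
(3,5): no bracket -> illegal
(4,5): flips 1 -> legal
(5,3): no bracket -> illegal
(5,4): flips 1 -> legal
(5,5): flips 1 -> legal
B mobility = 6
-- W to move --
(1,2): no bracket -> illegal
(1,3): no bracket -> illegal
(1,4): no bracket -> illegal
(2,1): no bracket -> illegal
(2,4): flips 2 -> legal
(2,5): no bracket -> illegal
(3,1): no bracket -> illegal
(3,5): no bracket -> illegal
(4,1): no bracket -> illegal
(4,2): flips 2 -> legal
(4,5): no bracket -> illegal
(5,2): no bracket -> illegal
(5,3): no bracket -> illegal
(5,4): no bracket -> illegal
W mobility = 2

Answer: B=6 W=2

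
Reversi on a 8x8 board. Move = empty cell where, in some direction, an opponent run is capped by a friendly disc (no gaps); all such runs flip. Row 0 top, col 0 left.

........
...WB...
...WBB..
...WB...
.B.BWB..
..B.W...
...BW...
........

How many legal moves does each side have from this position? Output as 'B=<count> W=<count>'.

Answer: B=8 W=13

Derivation:
-- B to move --
(0,2): flips 1 -> legal
(0,3): flips 3 -> legal
(0,4): no bracket -> illegal
(1,2): flips 2 -> legal
(2,2): flips 1 -> legal
(3,2): flips 2 -> legal
(3,5): no bracket -> illegal
(4,2): flips 1 -> legal
(5,3): no bracket -> illegal
(5,5): no bracket -> illegal
(6,5): flips 2 -> legal
(7,3): no bracket -> illegal
(7,4): flips 3 -> legal
(7,5): no bracket -> illegal
B mobility = 8
-- W to move --
(0,3): no bracket -> illegal
(0,4): flips 3 -> legal
(0,5): flips 1 -> legal
(1,5): flips 2 -> legal
(1,6): no bracket -> illegal
(2,6): flips 2 -> legal
(3,0): no bracket -> illegal
(3,1): no bracket -> illegal
(3,2): flips 1 -> legal
(3,5): flips 2 -> legal
(3,6): flips 1 -> legal
(4,0): no bracket -> illegal
(4,2): flips 1 -> legal
(4,6): flips 1 -> legal
(5,0): no bracket -> illegal
(5,1): no bracket -> illegal
(5,3): flips 1 -> legal
(5,5): no bracket -> illegal
(5,6): flips 2 -> legal
(6,1): no bracket -> illegal
(6,2): flips 1 -> legal
(7,2): flips 1 -> legal
(7,3): no bracket -> illegal
(7,4): no bracket -> illegal
W mobility = 13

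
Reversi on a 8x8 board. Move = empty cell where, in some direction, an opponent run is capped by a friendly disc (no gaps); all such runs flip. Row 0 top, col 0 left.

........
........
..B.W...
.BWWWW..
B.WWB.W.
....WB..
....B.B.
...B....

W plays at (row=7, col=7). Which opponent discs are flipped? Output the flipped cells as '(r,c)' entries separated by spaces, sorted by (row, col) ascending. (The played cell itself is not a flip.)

Dir NW: opp run (6,6) (5,5) (4,4) capped by W -> flip
Dir N: first cell '.' (not opp) -> no flip
Dir NE: edge -> no flip
Dir W: first cell '.' (not opp) -> no flip
Dir E: edge -> no flip
Dir SW: edge -> no flip
Dir S: edge -> no flip
Dir SE: edge -> no flip

Answer: (4,4) (5,5) (6,6)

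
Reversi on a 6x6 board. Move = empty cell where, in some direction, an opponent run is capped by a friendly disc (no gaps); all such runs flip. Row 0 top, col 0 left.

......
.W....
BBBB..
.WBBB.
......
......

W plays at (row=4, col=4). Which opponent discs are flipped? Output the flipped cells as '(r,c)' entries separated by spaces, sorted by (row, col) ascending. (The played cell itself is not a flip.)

Dir NW: opp run (3,3) (2,2) capped by W -> flip
Dir N: opp run (3,4), next='.' -> no flip
Dir NE: first cell '.' (not opp) -> no flip
Dir W: first cell '.' (not opp) -> no flip
Dir E: first cell '.' (not opp) -> no flip
Dir SW: first cell '.' (not opp) -> no flip
Dir S: first cell '.' (not opp) -> no flip
Dir SE: first cell '.' (not opp) -> no flip

Answer: (2,2) (3,3)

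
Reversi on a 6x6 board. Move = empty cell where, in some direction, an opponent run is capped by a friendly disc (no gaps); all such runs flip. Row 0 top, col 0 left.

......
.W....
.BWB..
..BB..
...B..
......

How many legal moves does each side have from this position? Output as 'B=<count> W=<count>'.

-- B to move --
(0,0): flips 2 -> legal
(0,1): flips 1 -> legal
(0,2): no bracket -> illegal
(1,0): no bracket -> illegal
(1,2): flips 1 -> legal
(1,3): no bracket -> illegal
(2,0): no bracket -> illegal
(3,1): no bracket -> illegal
B mobility = 3
-- W to move --
(1,0): no bracket -> illegal
(1,2): no bracket -> illegal
(1,3): no bracket -> illegal
(1,4): no bracket -> illegal
(2,0): flips 1 -> legal
(2,4): flips 1 -> legal
(3,0): no bracket -> illegal
(3,1): flips 1 -> legal
(3,4): no bracket -> illegal
(4,1): no bracket -> illegal
(4,2): flips 1 -> legal
(4,4): flips 1 -> legal
(5,2): no bracket -> illegal
(5,3): no bracket -> illegal
(5,4): no bracket -> illegal
W mobility = 5

Answer: B=3 W=5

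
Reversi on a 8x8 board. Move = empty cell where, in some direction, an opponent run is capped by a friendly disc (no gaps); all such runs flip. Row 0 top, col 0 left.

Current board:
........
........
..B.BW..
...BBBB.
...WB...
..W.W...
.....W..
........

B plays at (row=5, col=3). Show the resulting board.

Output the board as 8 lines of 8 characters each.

Place B at (5,3); scan 8 dirs for brackets.
Dir NW: first cell '.' (not opp) -> no flip
Dir N: opp run (4,3) capped by B -> flip
Dir NE: first cell 'B' (not opp) -> no flip
Dir W: opp run (5,2), next='.' -> no flip
Dir E: opp run (5,4), next='.' -> no flip
Dir SW: first cell '.' (not opp) -> no flip
Dir S: first cell '.' (not opp) -> no flip
Dir SE: first cell '.' (not opp) -> no flip
All flips: (4,3)

Answer: ........
........
..B.BW..
...BBBB.
...BB...
..WBW...
.....W..
........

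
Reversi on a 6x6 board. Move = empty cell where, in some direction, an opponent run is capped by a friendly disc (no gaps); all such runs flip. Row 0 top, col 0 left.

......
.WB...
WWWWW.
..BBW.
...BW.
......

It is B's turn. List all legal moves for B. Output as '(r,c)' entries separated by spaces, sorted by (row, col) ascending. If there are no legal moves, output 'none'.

(0,0): flips 2 -> legal
(0,1): no bracket -> illegal
(0,2): no bracket -> illegal
(1,0): flips 2 -> legal
(1,3): flips 1 -> legal
(1,4): flips 1 -> legal
(1,5): flips 1 -> legal
(2,5): flips 1 -> legal
(3,0): flips 1 -> legal
(3,1): no bracket -> illegal
(3,5): flips 1 -> legal
(4,5): flips 3 -> legal
(5,3): no bracket -> illegal
(5,4): no bracket -> illegal
(5,5): flips 1 -> legal

Answer: (0,0) (1,0) (1,3) (1,4) (1,5) (2,5) (3,0) (3,5) (4,5) (5,5)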